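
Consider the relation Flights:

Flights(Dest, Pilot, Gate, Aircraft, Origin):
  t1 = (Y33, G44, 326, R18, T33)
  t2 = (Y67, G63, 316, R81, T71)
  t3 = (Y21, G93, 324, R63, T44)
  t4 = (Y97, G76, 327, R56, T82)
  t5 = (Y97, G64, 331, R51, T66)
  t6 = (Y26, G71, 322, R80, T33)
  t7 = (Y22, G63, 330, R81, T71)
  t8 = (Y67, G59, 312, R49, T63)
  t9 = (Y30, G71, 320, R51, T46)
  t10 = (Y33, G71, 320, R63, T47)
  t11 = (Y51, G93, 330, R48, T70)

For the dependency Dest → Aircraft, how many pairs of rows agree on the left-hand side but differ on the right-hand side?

Dest=Y33: violating pairs (1,10) — 1 pair.
Dest=Y67: violating pairs (2,8) — 1 pair.
Dest=Y97: violating pairs (4,5) — 1 pair.

3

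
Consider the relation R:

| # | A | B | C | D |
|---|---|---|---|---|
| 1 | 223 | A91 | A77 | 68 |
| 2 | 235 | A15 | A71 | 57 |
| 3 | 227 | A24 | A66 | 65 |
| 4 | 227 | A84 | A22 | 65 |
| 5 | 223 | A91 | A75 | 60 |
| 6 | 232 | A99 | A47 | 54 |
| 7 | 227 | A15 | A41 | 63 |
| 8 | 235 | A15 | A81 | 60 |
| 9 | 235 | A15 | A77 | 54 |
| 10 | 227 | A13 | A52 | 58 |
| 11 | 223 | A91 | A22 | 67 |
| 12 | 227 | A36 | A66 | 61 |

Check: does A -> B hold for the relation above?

No

A=223: rows 1, 5, 11 → B = A91, A91, A91 ✓
A=235: rows 2, 8, 9 → B = A15, A15, A15 ✓
A=227: rows 3, 4, 7, 10, 12 → B takes values {A24, A84, A15, A13, A36} — violation
A=232: row 6 → B = A99 ✓
Two rows agree on A but differ on B, so A -> B does not hold.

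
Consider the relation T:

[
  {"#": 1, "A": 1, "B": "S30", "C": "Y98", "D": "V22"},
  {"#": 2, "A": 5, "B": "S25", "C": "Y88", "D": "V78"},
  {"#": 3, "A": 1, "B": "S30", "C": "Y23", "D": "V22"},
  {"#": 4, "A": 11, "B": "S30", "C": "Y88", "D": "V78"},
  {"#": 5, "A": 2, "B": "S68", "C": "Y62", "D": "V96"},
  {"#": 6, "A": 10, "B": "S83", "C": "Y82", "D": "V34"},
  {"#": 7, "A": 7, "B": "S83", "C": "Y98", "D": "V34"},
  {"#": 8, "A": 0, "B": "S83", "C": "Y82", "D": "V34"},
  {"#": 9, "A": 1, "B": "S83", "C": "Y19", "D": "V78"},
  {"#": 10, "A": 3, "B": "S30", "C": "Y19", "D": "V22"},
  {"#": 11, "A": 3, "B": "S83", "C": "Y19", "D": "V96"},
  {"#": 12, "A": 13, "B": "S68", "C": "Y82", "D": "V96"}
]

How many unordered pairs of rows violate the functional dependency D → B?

5

D=V22: all 3 rows agree on B — 0 pairs.
D=V78: violating pairs (2,4), (2,9), (4,9) — 3 pairs.
D=V96: violating pairs (5,11), (11,12) — 2 pairs.
D=V34: all 3 rows agree on B — 0 pairs.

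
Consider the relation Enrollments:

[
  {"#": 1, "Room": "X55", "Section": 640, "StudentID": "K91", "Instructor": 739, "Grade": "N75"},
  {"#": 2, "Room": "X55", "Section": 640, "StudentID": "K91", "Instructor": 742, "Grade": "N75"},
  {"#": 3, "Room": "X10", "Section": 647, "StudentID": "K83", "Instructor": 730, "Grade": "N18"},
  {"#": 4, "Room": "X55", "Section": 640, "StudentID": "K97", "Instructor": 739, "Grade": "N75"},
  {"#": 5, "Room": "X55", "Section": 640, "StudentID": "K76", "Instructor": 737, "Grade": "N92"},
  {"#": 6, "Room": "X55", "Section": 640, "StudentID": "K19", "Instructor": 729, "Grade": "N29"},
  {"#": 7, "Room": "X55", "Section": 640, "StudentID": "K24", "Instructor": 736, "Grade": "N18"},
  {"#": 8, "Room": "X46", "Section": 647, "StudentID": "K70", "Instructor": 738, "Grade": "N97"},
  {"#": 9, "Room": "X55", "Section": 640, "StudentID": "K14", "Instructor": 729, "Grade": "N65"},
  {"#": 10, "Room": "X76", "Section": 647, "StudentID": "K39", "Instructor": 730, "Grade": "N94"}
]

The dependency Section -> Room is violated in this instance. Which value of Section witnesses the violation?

Section=640: rows 1, 2, 4, 5, 6, 7, 9 → Room = X55, X55, X55, X55, X55, X55, X55 ✓
Section=647: rows 3, 8, 10 → Room takes values {X10, X46, X76} — violation
The only Section value with inconsistent Room is Section=647.

647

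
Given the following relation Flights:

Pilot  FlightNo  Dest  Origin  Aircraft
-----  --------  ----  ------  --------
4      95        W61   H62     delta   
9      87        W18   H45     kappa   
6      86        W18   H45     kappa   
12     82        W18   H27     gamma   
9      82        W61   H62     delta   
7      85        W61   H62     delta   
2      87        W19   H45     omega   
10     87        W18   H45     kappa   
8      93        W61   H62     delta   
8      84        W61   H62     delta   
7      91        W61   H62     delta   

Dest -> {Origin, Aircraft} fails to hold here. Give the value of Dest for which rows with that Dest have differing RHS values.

Dest=W61: 6 rows → {Origin,Aircraft} = (H62, delta), (H62, delta), (H62, delta), (H62, delta), (H62, delta), (H62, delta) ✓
Dest=W18: 4 rows → {Origin,Aircraft} takes values {(H45, kappa), (H27, gamma)} — violation
Dest=W19: 1 row → {Origin,Aircraft} = (H45, omega) ✓
The only Dest value with inconsistent RHS is Dest=W18.

W18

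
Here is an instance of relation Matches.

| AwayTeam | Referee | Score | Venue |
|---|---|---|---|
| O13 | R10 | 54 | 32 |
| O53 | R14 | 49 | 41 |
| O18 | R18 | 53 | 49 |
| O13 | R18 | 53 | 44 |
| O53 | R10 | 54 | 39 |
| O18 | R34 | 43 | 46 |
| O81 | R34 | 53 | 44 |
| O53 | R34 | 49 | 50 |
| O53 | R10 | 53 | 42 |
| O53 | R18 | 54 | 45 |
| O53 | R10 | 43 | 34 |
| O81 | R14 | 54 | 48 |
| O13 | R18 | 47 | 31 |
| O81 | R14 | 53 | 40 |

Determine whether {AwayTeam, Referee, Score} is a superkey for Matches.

All 14 rows have distinct {AwayTeam, Referee, Score} values, so {AwayTeam, Referee, Score} → (all attributes) holds and {AwayTeam, Referee, Score} is a superkey.

Yes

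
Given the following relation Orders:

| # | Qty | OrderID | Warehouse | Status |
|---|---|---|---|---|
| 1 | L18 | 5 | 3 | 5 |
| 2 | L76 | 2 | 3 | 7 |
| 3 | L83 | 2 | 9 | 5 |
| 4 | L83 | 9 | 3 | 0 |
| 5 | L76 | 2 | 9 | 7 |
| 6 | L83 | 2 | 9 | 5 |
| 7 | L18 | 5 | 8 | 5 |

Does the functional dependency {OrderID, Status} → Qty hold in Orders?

(OrderID=5, Status=5): rows 1, 7 → Qty = L18, L18 ✓
(OrderID=2, Status=7): rows 2, 5 → Qty = L76, L76 ✓
(OrderID=2, Status=5): rows 3, 6 → Qty = L83, L83 ✓
(OrderID=9, Status=0): row 4 → Qty = L83 ✓
Every {OrderID, Status} value is associated with a single Qty value, so {OrderID, Status} → Qty holds.

Yes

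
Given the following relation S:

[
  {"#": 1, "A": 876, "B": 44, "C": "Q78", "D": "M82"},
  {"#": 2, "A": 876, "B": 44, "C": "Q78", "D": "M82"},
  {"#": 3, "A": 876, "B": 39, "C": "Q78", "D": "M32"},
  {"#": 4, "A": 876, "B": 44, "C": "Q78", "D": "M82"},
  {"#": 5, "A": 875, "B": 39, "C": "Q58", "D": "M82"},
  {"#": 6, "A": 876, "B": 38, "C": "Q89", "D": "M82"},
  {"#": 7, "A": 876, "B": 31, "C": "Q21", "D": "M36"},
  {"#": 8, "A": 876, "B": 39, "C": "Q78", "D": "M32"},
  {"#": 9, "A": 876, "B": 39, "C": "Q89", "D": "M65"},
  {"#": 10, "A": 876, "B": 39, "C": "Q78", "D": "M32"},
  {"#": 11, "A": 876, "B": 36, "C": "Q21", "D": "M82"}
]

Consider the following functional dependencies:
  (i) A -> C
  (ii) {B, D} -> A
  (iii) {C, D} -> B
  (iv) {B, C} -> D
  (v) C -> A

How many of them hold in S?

(i) A -> C: A=876: rows 1, 2, 3, 4, 6, 7, 8, 9, 10, 11 → C takes values {Q78, Q89, Q21} — violation — fails.
(ii) {B, D} -> A: every LHS value maps to a single RHS value — holds.
(iii) {C, D} -> B: every LHS value maps to a single RHS value — holds.
(iv) {B, C} -> D: every LHS value maps to a single RHS value — holds.
(v) C -> A: every LHS value maps to a single RHS value — holds.
4 of the 5 dependencies hold.

4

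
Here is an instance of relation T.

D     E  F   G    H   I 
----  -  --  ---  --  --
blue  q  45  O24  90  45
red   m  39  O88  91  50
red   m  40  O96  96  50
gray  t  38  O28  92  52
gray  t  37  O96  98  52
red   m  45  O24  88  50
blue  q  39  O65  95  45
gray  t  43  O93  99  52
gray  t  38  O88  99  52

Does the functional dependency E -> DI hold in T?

E=q: 2 rows → {D,I} = (blue, 45), (blue, 45) ✓
E=m: 3 rows → {D,I} = (red, 50), (red, 50), (red, 50) ✓
E=t: 4 rows → {D,I} = (gray, 52), (gray, 52), (gray, 52), (gray, 52) ✓
Every E value is associated with a single DI value, so E -> DI holds.

Yes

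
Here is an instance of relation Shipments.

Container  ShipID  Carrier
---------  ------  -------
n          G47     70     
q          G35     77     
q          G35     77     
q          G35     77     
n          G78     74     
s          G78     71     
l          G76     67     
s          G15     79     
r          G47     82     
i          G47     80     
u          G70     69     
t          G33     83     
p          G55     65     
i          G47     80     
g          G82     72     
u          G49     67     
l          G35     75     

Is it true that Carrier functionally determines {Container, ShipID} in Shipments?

Carrier=70: 1 row → {Container,ShipID} = (n, G47) ✓
Carrier=77: 3 rows → {Container,ShipID} = (q, G35), (q, G35), (q, G35) ✓
Carrier=74: 1 row → {Container,ShipID} = (n, G78) ✓
Carrier=71: 1 row → {Container,ShipID} = (s, G78) ✓
Carrier=67: 2 rows → {Container,ShipID} takes values {(l, G76), (u, G49)} — violation
Carrier=79: 1 row → {Container,ShipID} = (s, G15) ✓
Carrier=82: 1 row → {Container,ShipID} = (r, G47) ✓
Carrier=80: 2 rows → {Container,ShipID} = (i, G47), (i, G47) ✓
Carrier=69: 1 row → {Container,ShipID} = (u, G70) ✓
Carrier=83: 1 row → {Container,ShipID} = (t, G33) ✓
Carrier=65: 1 row → {Container,ShipID} = (p, G55) ✓
Carrier=72: 1 row → {Container,ShipID} = (g, G82) ✓
Carrier=75: 1 row → {Container,ShipID} = (l, G35) ✓
Two rows agree on Carrier but differ on {Container, ShipID}, so Carrier -> {Container, ShipID} does not hold.

No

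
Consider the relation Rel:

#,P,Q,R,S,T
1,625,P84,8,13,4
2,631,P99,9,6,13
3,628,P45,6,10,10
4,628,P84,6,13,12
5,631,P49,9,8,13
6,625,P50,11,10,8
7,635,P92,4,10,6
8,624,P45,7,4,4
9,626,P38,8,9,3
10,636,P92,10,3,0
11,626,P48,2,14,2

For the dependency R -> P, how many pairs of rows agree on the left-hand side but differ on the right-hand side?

R=8: violating pairs (1,9) — 1 pair.
R=9: all 2 rows agree on P — 0 pairs.
R=6: all 2 rows agree on P — 0 pairs.

1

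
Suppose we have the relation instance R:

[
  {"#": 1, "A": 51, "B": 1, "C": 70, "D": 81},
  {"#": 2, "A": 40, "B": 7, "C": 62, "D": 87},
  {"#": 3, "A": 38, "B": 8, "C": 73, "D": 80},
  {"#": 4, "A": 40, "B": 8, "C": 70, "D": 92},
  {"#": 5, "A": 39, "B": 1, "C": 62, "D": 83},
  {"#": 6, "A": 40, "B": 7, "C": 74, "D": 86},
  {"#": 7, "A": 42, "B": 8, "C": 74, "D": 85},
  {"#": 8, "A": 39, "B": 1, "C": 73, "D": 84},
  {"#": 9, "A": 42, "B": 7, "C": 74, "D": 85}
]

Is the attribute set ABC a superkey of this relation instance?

All 9 rows have distinct ABC values, so ABC → (all attributes) holds and ABC is a superkey.

Yes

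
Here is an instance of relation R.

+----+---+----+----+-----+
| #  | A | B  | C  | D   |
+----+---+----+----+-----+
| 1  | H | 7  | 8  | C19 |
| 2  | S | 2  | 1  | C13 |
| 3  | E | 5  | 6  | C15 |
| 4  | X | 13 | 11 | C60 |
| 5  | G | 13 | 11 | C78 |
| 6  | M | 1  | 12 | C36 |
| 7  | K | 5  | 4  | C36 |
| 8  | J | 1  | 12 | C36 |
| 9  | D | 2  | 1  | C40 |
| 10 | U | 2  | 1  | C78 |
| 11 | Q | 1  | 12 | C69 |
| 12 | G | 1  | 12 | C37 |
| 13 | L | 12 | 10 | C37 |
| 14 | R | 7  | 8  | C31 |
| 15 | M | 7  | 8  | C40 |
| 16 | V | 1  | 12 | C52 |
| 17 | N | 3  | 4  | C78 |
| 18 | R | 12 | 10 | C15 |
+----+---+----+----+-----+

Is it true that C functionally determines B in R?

No

C=8: rows 1, 14, 15 → B = 7, 7, 7 ✓
C=1: rows 2, 9, 10 → B = 2, 2, 2 ✓
C=6: row 3 → B = 5 ✓
C=11: rows 4, 5 → B = 13, 13 ✓
C=12: rows 6, 8, 11, 12, 16 → B = 1, 1, 1, 1, 1 ✓
C=4: rows 7, 17 → B takes values {5, 3} — violation
C=10: rows 13, 18 → B = 12, 12 ✓
Two rows agree on C but differ on B, so C -> B does not hold.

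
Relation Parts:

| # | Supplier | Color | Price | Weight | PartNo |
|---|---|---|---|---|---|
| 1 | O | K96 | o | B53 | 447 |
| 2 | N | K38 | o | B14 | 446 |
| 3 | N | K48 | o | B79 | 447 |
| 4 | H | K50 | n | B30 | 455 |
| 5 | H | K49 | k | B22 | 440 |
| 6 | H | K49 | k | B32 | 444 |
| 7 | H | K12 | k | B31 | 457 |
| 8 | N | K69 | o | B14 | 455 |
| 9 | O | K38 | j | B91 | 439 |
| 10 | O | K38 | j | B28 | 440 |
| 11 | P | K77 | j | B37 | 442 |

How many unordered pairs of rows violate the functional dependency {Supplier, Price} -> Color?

(Supplier=N, Price=o): violating pairs (2,3), (2,8), (3,8) — 3 pairs.
(Supplier=H, Price=k): violating pairs (5,7), (6,7) — 2 pairs.
(Supplier=O, Price=j): all 2 rows agree on Color — 0 pairs.

5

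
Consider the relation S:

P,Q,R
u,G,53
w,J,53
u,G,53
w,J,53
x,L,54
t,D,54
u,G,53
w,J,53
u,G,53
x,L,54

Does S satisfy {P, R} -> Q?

(P=u, R=53): 4 rows → Q = G, G, G, G ✓
(P=w, R=53): 3 rows → Q = J, J, J ✓
(P=x, R=54): 2 rows → Q = L, L ✓
(P=t, R=54): 1 row → Q = D ✓
Every {P, R} value is associated with a single Q value, so {P, R} -> Q holds.

Yes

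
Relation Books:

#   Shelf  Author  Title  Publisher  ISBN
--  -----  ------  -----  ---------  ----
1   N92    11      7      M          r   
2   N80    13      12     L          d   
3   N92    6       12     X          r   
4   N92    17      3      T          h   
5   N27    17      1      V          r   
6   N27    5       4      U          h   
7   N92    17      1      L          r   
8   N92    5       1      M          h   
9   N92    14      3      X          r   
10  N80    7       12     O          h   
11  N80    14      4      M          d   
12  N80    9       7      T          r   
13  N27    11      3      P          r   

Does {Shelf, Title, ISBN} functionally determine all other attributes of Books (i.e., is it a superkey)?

All 13 rows have distinct {Shelf, Title, ISBN} values, so {Shelf, Title, ISBN} → (all attributes) holds and {Shelf, Title, ISBN} is a superkey.

Yes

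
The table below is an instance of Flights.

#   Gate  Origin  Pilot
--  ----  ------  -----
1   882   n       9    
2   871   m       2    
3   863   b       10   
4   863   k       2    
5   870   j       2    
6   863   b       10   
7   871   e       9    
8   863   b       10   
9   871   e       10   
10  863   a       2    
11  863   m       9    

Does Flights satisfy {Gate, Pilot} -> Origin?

(Gate=882, Pilot=9): row 1 → Origin = n ✓
(Gate=871, Pilot=2): row 2 → Origin = m ✓
(Gate=863, Pilot=10): rows 3, 6, 8 → Origin = b, b, b ✓
(Gate=863, Pilot=2): rows 4, 10 → Origin takes values {k, a} — violation
(Gate=870, Pilot=2): row 5 → Origin = j ✓
(Gate=871, Pilot=9): row 7 → Origin = e ✓
(Gate=871, Pilot=10): row 9 → Origin = e ✓
(Gate=863, Pilot=9): row 11 → Origin = m ✓
Two rows agree on {Gate, Pilot} but differ on Origin, so {Gate, Pilot} -> Origin does not hold.

No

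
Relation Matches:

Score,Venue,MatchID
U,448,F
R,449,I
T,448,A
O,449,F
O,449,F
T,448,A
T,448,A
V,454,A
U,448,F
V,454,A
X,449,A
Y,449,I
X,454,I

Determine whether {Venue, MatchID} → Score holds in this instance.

(Venue=448, MatchID=F): 2 rows → Score = U, U ✓
(Venue=449, MatchID=I): 2 rows → Score takes values {R, Y} — violation
(Venue=448, MatchID=A): 3 rows → Score = T, T, T ✓
(Venue=449, MatchID=F): 2 rows → Score = O, O ✓
(Venue=454, MatchID=A): 2 rows → Score = V, V ✓
(Venue=449, MatchID=A): 1 row → Score = X ✓
(Venue=454, MatchID=I): 1 row → Score = X ✓
Two rows agree on {Venue, MatchID} but differ on Score, so {Venue, MatchID} → Score does not hold.

No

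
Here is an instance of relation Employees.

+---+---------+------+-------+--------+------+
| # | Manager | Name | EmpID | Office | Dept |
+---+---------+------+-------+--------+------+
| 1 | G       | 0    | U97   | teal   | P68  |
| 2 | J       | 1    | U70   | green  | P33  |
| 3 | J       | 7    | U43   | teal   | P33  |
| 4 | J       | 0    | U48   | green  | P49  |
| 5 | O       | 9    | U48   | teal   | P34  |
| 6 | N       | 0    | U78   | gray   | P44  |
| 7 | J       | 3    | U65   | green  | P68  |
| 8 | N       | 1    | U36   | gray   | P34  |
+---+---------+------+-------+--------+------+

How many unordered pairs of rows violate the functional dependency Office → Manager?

3

Office=teal: violating pairs (1,3), (1,5), (3,5) — 3 pairs.
Office=green: all 3 rows agree on Manager — 0 pairs.
Office=gray: all 2 rows agree on Manager — 0 pairs.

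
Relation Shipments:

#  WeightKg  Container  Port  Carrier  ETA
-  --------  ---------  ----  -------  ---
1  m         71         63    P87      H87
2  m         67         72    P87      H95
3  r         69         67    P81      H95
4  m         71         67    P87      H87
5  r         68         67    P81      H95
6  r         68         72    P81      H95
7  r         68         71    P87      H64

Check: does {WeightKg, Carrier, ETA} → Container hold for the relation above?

No

(WeightKg=m, Carrier=P87, ETA=H87): rows 1, 4 → Container = 71, 71 ✓
(WeightKg=m, Carrier=P87, ETA=H95): row 2 → Container = 67 ✓
(WeightKg=r, Carrier=P81, ETA=H95): rows 3, 5, 6 → Container takes values {69, 68} — violation
(WeightKg=r, Carrier=P87, ETA=H64): row 7 → Container = 68 ✓
Two rows agree on {WeightKg, Carrier, ETA} but differ on Container, so {WeightKg, Carrier, ETA} → Container does not hold.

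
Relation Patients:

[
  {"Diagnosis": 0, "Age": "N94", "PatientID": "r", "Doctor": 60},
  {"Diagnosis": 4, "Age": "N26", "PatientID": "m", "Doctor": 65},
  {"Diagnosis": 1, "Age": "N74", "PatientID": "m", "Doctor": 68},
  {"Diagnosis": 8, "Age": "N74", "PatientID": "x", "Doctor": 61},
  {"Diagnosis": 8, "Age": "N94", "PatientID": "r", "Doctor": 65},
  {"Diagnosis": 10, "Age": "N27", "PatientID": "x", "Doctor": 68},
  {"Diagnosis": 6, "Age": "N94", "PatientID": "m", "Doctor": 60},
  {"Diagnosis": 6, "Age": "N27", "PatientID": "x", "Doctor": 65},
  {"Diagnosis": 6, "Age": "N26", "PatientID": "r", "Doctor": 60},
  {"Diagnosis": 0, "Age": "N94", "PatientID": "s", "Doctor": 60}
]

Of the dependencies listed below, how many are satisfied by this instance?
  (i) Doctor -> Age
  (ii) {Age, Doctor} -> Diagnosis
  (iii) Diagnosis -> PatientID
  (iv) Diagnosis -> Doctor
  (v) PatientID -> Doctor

(i) Doctor -> Age: Doctor=60: 4 rows → Age takes values {N94, N26} — violation; Doctor=65: 3 rows → Age takes values {N26, N94, N27} — violation; Doctor=68: 2 rows → Age takes values {N74, N27} — violation — fails.
(ii) {Age, Doctor} -> Diagnosis: (Age=N94, Doctor=60): 3 rows → Diagnosis takes values {0, 6} — violation — fails.
(iii) Diagnosis -> PatientID: Diagnosis=0: 2 rows → PatientID takes values {r, s} — violation; Diagnosis=8: 2 rows → PatientID takes values {x, r} — violation; Diagnosis=6: 3 rows → PatientID takes values {m, x, r} — violation — fails.
(iv) Diagnosis -> Doctor: Diagnosis=8: 2 rows → Doctor takes values {61, 65} — violation; Diagnosis=6: 3 rows → Doctor takes values {60, 65} — violation — fails.
(v) PatientID -> Doctor: PatientID=r: 3 rows → Doctor takes values {60, 65} — violation; PatientID=m: 3 rows → Doctor takes values {65, 68, 60} — violation; PatientID=x: 3 rows → Doctor takes values {61, 68, 65} — violation — fails.
None of the 5 dependencies hold.

0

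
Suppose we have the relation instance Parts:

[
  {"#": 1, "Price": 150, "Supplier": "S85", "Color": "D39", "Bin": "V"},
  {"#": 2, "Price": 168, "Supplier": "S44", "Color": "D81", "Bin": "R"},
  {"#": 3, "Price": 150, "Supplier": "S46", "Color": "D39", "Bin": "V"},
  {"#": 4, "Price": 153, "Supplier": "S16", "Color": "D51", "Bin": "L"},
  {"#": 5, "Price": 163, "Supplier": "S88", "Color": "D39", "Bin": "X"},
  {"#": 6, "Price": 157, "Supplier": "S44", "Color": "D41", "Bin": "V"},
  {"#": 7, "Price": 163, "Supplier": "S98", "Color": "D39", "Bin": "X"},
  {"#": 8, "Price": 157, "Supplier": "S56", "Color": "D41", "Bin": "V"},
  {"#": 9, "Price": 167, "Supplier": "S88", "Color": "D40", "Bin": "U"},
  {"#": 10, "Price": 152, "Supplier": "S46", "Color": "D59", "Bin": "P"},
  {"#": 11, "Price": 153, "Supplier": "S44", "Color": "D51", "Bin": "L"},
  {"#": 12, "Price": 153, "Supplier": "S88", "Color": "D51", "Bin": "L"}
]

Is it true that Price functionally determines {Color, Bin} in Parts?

Price=150: rows 1, 3 → {Color,Bin} = (D39, V), (D39, V) ✓
Price=168: row 2 → {Color,Bin} = (D81, R) ✓
Price=153: rows 4, 11, 12 → {Color,Bin} = (D51, L), (D51, L), (D51, L) ✓
Price=163: rows 5, 7 → {Color,Bin} = (D39, X), (D39, X) ✓
Price=157: rows 6, 8 → {Color,Bin} = (D41, V), (D41, V) ✓
Price=167: row 9 → {Color,Bin} = (D40, U) ✓
Price=152: row 10 → {Color,Bin} = (D59, P) ✓
Every Price value is associated with a single {Color, Bin} value, so Price → {Color, Bin} holds.

Yes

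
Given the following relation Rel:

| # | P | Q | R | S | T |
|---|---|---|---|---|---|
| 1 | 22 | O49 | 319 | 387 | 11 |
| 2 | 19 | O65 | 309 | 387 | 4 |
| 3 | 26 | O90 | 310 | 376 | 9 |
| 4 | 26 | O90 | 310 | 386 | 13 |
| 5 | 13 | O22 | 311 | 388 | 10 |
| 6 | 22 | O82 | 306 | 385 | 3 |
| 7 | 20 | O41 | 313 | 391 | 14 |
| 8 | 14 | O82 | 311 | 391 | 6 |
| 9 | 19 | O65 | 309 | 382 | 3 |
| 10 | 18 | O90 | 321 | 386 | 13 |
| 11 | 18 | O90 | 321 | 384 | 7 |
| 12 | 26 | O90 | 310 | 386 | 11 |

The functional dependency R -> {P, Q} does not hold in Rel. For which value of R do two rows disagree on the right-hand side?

311

R=319: row 1 → {P,Q} = (22, O49) ✓
R=309: rows 2, 9 → {P,Q} = (19, O65), (19, O65) ✓
R=310: rows 3, 4, 12 → {P,Q} = (26, O90), (26, O90), (26, O90) ✓
R=311: rows 5, 8 → {P,Q} takes values {(13, O22), (14, O82)} — violation
R=306: row 6 → {P,Q} = (22, O82) ✓
R=313: row 7 → {P,Q} = (20, O41) ✓
R=321: rows 10, 11 → {P,Q} = (18, O90), (18, O90) ✓
The only R value with inconsistent RHS is R=311.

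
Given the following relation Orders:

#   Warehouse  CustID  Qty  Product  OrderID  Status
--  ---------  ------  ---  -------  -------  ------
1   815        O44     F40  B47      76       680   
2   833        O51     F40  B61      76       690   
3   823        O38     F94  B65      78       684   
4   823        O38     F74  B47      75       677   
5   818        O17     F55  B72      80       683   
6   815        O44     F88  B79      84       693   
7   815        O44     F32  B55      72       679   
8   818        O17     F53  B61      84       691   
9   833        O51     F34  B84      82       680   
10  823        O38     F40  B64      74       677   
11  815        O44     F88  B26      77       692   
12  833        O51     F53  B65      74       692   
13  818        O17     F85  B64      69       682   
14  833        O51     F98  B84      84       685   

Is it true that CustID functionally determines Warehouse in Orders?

Yes

CustID=O44: rows 1, 6, 7, 11 → Warehouse = 815, 815, 815, 815 ✓
CustID=O51: rows 2, 9, 12, 14 → Warehouse = 833, 833, 833, 833 ✓
CustID=O38: rows 3, 4, 10 → Warehouse = 823, 823, 823 ✓
CustID=O17: rows 5, 8, 13 → Warehouse = 818, 818, 818 ✓
Every CustID value is associated with a single Warehouse value, so CustID → Warehouse holds.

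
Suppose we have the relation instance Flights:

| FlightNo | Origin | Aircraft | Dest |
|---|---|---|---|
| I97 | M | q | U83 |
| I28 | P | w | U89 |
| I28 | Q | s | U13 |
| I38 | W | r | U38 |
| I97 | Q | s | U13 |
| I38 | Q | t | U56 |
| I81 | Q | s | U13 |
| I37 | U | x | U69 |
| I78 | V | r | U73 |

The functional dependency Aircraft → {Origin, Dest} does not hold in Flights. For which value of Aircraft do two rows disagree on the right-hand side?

r

Aircraft=q: 1 row → {Origin,Dest} = (M, U83) ✓
Aircraft=w: 1 row → {Origin,Dest} = (P, U89) ✓
Aircraft=s: 3 rows → {Origin,Dest} = (Q, U13), (Q, U13), (Q, U13) ✓
Aircraft=r: 2 rows → {Origin,Dest} takes values {(W, U38), (V, U73)} — violation
Aircraft=t: 1 row → {Origin,Dest} = (Q, U56) ✓
Aircraft=x: 1 row → {Origin,Dest} = (U, U69) ✓
The only Aircraft value with inconsistent RHS is Aircraft=r.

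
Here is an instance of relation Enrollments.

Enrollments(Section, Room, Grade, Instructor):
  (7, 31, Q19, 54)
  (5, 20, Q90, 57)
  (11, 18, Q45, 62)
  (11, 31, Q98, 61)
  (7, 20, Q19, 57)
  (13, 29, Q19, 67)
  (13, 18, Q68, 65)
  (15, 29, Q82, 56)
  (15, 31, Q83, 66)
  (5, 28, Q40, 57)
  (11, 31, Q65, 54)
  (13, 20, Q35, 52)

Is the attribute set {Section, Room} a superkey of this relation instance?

Two distinct rows share (Section=11, Room=31), so {Section, Room} does not determine every attribute — not a superkey.

No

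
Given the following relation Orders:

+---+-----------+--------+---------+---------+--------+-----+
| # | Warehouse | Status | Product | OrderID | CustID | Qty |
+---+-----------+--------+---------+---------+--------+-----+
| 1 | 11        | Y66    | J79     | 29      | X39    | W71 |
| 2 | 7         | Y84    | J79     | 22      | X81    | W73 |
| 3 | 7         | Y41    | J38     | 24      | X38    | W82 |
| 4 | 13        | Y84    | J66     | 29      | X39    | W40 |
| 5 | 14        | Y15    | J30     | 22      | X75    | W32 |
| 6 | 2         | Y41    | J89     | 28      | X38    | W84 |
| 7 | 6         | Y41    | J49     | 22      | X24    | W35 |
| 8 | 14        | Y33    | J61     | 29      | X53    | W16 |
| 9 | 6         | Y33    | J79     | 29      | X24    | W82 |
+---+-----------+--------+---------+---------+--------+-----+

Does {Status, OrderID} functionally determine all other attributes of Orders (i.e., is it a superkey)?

Rows 8 and 9 have the same {Status, OrderID} value (Status=Y33, OrderID=29) but are distinct tuples, so {Status, OrderID} does not determine every attribute — not a superkey.

No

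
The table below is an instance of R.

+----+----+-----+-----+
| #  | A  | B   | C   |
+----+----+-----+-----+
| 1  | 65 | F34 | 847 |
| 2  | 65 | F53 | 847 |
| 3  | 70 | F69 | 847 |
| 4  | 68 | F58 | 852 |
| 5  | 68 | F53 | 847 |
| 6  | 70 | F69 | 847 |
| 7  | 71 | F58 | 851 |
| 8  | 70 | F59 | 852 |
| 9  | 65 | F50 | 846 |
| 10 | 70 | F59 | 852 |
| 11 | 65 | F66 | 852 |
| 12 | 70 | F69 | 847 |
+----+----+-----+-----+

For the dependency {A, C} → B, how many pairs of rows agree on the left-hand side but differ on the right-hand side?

(A=65, C=847): violating pairs (1,2) — 1 pair.
(A=70, C=847): all 3 rows agree on B — 0 pairs.
(A=70, C=852): all 2 rows agree on B — 0 pairs.

1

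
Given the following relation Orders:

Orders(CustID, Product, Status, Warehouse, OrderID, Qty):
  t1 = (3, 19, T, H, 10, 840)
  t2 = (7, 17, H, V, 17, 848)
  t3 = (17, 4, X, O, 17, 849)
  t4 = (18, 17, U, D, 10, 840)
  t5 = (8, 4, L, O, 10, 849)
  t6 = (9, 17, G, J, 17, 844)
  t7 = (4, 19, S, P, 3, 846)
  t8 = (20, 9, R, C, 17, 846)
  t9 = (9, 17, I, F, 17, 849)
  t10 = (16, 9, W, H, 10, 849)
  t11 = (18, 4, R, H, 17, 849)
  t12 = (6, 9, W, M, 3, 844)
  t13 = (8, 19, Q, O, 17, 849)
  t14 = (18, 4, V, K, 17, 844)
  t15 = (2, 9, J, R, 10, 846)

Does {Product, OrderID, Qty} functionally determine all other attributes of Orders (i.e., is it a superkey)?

Rows 3 and 11 have the same {Product, OrderID, Qty} value (Product=4, OrderID=17, Qty=849) but are distinct tuples, so {Product, OrderID, Qty} does not determine every attribute — not a superkey.

No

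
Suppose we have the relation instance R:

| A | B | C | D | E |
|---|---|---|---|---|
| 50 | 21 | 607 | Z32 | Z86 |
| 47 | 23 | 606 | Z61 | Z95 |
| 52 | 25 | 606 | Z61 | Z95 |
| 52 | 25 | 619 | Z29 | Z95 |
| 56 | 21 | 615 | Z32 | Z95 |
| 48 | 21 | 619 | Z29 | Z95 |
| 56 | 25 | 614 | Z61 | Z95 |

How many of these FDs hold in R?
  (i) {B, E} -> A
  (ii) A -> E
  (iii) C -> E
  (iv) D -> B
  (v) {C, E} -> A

(i) {B, E} -> A: (B=25, E=Z95): 3 rows → A takes values {52, 56} — violation; (B=21, E=Z95): 2 rows → A takes values {56, 48} — violation — fails.
(ii) A -> E: every LHS value maps to a single RHS value — holds.
(iii) C -> E: every LHS value maps to a single RHS value — holds.
(iv) D -> B: D=Z61: 3 rows → B takes values {23, 25} — violation; D=Z29: 2 rows → B takes values {25, 21} — violation — fails.
(v) {C, E} -> A: (C=606, E=Z95): 2 rows → A takes values {47, 52} — violation; (C=619, E=Z95): 2 rows → A takes values {52, 48} — violation — fails.
2 of the 5 dependencies hold.

2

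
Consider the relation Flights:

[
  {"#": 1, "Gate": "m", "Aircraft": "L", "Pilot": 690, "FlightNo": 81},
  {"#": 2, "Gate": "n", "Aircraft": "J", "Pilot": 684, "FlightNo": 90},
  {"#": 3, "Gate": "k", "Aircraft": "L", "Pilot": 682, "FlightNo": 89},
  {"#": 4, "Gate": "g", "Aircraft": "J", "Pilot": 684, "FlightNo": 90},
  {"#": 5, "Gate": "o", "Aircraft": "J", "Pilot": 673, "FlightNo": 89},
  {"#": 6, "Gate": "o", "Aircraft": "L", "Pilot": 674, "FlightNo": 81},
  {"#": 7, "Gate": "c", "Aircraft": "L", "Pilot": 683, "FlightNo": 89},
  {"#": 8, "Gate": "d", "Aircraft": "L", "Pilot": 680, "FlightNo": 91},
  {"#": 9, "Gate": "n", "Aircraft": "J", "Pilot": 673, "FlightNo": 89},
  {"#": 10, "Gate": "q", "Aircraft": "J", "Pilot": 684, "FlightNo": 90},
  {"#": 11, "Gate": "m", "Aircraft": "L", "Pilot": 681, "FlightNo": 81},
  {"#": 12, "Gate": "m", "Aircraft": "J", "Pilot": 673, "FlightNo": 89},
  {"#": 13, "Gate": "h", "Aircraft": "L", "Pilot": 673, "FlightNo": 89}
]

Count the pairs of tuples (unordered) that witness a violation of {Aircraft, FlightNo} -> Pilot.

6

(Aircraft=L, FlightNo=81): violating pairs (1,6), (1,11), (6,11) — 3 pairs.
(Aircraft=J, FlightNo=90): all 3 rows agree on Pilot — 0 pairs.
(Aircraft=L, FlightNo=89): violating pairs (3,7), (3,13), (7,13) — 3 pairs.
(Aircraft=J, FlightNo=89): all 3 rows agree on Pilot — 0 pairs.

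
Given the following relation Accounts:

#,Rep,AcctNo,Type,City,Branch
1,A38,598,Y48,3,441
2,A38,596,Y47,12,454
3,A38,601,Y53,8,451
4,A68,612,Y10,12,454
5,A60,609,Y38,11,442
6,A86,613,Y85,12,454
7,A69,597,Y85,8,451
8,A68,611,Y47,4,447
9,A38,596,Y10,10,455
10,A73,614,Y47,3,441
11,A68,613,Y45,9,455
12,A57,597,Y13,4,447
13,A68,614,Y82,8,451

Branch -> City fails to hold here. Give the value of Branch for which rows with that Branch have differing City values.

455

Branch=441: rows 1, 10 → City = 3, 3 ✓
Branch=454: rows 2, 4, 6 → City = 12, 12, 12 ✓
Branch=451: rows 3, 7, 13 → City = 8, 8, 8 ✓
Branch=442: row 5 → City = 11 ✓
Branch=447: rows 8, 12 → City = 4, 4 ✓
Branch=455: rows 9, 11 → City takes values {10, 9} — violation
The only Branch value with inconsistent City is Branch=455.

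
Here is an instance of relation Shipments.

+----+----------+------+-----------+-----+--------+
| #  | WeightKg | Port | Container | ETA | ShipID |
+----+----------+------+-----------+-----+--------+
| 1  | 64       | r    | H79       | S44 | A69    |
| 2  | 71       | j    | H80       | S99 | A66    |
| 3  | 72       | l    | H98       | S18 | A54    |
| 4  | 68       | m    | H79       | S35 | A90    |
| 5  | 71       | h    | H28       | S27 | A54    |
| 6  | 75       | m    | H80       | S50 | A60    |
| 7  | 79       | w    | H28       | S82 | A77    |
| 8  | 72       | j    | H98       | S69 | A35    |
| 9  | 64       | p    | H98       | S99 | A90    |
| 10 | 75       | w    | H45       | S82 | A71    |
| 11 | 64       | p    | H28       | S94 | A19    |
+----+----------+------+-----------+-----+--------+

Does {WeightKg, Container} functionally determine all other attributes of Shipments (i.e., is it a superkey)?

Rows 3 and 8 have the same {WeightKg, Container} value (WeightKg=72, Container=H98) but are distinct tuples, so {WeightKg, Container} does not determine every attribute — not a superkey.

No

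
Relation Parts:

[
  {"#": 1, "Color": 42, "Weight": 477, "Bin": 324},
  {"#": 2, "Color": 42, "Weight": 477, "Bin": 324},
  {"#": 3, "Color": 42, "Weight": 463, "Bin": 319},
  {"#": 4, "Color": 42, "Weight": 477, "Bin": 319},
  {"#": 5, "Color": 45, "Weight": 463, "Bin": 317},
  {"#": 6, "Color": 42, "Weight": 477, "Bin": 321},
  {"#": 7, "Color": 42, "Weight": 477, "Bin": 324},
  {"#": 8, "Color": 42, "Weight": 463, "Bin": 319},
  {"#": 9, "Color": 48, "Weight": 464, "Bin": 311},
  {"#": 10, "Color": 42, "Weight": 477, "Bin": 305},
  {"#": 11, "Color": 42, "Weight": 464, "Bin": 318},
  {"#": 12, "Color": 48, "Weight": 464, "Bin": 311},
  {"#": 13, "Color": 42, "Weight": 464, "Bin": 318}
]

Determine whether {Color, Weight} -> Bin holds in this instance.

No

(Color=42, Weight=477): rows 1, 2, 4, 6, 7, 10 → Bin takes values {324, 319, 321, 305} — violation
(Color=42, Weight=463): rows 3, 8 → Bin = 319, 319 ✓
(Color=45, Weight=463): row 5 → Bin = 317 ✓
(Color=48, Weight=464): rows 9, 12 → Bin = 311, 311 ✓
(Color=42, Weight=464): rows 11, 13 → Bin = 318, 318 ✓
Two rows agree on {Color, Weight} but differ on Bin, so {Color, Weight} -> Bin does not hold.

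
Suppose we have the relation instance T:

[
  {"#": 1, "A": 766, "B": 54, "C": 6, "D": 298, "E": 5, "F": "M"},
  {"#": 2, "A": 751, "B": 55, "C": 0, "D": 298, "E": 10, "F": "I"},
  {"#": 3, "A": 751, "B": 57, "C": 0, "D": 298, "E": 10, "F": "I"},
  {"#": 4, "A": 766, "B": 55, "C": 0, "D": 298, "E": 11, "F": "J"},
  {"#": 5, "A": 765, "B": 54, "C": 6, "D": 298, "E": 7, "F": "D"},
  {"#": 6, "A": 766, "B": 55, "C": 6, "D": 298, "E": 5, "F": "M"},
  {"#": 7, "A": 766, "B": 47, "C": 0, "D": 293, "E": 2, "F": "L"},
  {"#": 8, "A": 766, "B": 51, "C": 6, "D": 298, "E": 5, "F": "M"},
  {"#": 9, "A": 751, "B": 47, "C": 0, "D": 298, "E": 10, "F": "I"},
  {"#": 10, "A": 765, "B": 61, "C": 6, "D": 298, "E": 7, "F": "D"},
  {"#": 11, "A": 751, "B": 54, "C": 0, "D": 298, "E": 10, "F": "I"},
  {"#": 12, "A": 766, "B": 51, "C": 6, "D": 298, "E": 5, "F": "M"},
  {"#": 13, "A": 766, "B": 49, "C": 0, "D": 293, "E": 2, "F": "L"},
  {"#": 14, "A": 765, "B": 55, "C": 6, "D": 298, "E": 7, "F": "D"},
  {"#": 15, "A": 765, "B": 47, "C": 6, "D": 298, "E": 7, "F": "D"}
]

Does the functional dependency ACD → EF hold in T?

(A=766, C=6, D=298): rows 1, 6, 8, 12 → {E,F} = (5, M), (5, M), (5, M), (5, M) ✓
(A=751, C=0, D=298): rows 2, 3, 9, 11 → {E,F} = (10, I), (10, I), (10, I), (10, I) ✓
(A=766, C=0, D=298): row 4 → {E,F} = (11, J) ✓
(A=765, C=6, D=298): rows 5, 10, 14, 15 → {E,F} = (7, D), (7, D), (7, D), (7, D) ✓
(A=766, C=0, D=293): rows 7, 13 → {E,F} = (2, L), (2, L) ✓
Every ACD value is associated with a single EF value, so ACD → EF holds.

Yes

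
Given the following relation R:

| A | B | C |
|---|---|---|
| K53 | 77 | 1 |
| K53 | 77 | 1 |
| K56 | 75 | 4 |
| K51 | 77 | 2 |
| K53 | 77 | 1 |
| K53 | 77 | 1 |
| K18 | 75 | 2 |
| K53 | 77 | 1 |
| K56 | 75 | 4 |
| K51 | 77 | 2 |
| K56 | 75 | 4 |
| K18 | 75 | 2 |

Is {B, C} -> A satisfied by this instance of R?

(B=77, C=1): 5 rows → A = K53, K53, K53, K53, K53 ✓
(B=75, C=4): 3 rows → A = K56, K56, K56 ✓
(B=77, C=2): 2 rows → A = K51, K51 ✓
(B=75, C=2): 2 rows → A = K18, K18 ✓
Every {B, C} value is associated with a single A value, so {B, C} -> A holds.

Yes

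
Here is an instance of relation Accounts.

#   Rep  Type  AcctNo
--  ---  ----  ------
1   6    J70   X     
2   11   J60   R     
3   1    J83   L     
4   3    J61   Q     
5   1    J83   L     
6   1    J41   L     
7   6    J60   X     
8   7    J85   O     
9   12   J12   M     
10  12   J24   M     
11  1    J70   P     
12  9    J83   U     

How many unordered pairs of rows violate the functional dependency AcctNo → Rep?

0

AcctNo=X: all 2 rows agree on Rep — 0 pairs.
AcctNo=L: all 3 rows agree on Rep — 0 pairs.
AcctNo=M: all 2 rows agree on Rep — 0 pairs.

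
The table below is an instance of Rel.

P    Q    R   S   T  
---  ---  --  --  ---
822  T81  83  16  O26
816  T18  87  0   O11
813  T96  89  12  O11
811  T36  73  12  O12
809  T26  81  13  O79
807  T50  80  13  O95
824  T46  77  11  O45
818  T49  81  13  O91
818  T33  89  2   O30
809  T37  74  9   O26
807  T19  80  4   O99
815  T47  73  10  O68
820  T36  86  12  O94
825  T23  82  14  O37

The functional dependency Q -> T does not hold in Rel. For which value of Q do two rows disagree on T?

Q=T81: 1 row → T = O26 ✓
Q=T18: 1 row → T = O11 ✓
Q=T96: 1 row → T = O11 ✓
Q=T36: 2 rows → T takes values {O12, O94} — violation
Q=T26: 1 row → T = O79 ✓
Q=T50: 1 row → T = O95 ✓
Q=T46: 1 row → T = O45 ✓
Q=T49: 1 row → T = O91 ✓
Q=T33: 1 row → T = O30 ✓
Q=T37: 1 row → T = O26 ✓
Q=T19: 1 row → T = O99 ✓
Q=T47: 1 row → T = O68 ✓
Q=T23: 1 row → T = O37 ✓
The only Q value with inconsistent T is Q=T36.

T36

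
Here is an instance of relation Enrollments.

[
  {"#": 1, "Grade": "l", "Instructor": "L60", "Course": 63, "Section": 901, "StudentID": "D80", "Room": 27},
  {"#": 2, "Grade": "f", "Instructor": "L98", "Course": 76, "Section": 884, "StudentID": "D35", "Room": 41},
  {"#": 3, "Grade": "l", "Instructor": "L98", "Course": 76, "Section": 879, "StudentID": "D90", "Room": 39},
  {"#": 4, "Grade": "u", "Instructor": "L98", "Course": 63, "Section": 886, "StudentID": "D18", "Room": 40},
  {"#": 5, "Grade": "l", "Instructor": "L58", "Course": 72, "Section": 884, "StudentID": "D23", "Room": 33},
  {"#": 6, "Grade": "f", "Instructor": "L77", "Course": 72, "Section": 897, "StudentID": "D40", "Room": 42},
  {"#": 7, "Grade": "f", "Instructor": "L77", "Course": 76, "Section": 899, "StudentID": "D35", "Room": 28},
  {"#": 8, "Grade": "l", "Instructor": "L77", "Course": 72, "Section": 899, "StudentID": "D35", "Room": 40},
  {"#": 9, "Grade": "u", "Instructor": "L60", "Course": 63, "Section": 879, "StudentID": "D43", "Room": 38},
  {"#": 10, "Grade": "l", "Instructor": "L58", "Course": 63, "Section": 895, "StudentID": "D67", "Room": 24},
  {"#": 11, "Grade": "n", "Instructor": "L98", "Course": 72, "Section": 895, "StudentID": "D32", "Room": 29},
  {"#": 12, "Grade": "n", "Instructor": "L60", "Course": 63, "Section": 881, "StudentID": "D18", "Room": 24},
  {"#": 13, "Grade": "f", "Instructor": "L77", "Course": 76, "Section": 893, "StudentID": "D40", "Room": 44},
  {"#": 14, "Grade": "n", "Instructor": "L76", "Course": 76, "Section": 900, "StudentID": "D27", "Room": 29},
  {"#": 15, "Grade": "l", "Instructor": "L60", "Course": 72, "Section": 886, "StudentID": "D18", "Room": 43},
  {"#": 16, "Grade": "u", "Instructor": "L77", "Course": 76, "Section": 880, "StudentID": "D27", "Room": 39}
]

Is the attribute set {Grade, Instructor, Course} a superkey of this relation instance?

No

Rows 7 and 13 have the same {Grade, Instructor, Course} value (Grade=f, Instructor=L77, Course=76) but are distinct tuples, so {Grade, Instructor, Course} does not determine every attribute — not a superkey.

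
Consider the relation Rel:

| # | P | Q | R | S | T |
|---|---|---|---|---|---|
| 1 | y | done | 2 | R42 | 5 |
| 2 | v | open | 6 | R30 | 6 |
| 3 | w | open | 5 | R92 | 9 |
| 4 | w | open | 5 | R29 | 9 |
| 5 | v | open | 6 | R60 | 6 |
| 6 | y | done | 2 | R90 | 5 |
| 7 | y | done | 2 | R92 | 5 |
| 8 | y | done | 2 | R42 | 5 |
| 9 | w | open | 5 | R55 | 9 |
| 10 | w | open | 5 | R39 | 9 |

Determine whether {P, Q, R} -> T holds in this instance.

Yes

(P=y, Q=done, R=2): rows 1, 6, 7, 8 → T = 5, 5, 5, 5 ✓
(P=v, Q=open, R=6): rows 2, 5 → T = 6, 6 ✓
(P=w, Q=open, R=5): rows 3, 4, 9, 10 → T = 9, 9, 9, 9 ✓
Every {P, Q, R} value is associated with a single T value, so {P, Q, R} -> T holds.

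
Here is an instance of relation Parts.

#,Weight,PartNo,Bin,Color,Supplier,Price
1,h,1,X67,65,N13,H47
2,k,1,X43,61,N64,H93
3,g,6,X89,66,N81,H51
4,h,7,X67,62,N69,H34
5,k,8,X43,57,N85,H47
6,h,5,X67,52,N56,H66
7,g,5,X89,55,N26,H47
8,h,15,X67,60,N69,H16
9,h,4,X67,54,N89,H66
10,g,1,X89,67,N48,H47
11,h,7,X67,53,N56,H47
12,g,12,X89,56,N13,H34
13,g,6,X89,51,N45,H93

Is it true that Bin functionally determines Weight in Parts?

Bin=X67: rows 1, 4, 6, 8, 9, 11 → Weight = h, h, h, h, h, h ✓
Bin=X43: rows 2, 5 → Weight = k, k ✓
Bin=X89: rows 3, 7, 10, 12, 13 → Weight = g, g, g, g, g ✓
Every Bin value is associated with a single Weight value, so Bin → Weight holds.

Yes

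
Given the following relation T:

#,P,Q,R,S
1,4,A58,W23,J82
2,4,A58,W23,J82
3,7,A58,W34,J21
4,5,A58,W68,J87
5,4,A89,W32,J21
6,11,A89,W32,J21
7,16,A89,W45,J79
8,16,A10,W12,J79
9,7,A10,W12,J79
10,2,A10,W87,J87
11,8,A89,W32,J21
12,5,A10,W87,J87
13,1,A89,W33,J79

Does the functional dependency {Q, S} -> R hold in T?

(Q=A58, S=J82): rows 1, 2 → R = W23, W23 ✓
(Q=A58, S=J21): row 3 → R = W34 ✓
(Q=A58, S=J87): row 4 → R = W68 ✓
(Q=A89, S=J21): rows 5, 6, 11 → R = W32, W32, W32 ✓
(Q=A89, S=J79): rows 7, 13 → R takes values {W45, W33} — violation
(Q=A10, S=J79): rows 8, 9 → R = W12, W12 ✓
(Q=A10, S=J87): rows 10, 12 → R = W87, W87 ✓
Two rows agree on {Q, S} but differ on R, so {Q, S} -> R does not hold.

No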